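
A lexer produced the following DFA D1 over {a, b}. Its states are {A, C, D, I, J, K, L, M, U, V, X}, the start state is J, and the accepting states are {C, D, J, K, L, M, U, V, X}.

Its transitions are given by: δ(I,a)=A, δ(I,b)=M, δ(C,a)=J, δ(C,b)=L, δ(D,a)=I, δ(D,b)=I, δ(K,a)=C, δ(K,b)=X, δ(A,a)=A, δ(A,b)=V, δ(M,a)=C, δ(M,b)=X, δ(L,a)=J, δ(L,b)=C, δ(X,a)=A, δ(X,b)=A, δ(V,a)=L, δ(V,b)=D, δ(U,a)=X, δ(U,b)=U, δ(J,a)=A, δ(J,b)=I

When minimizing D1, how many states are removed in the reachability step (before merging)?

2

Starting at J and following transitions, the reachable set is {A, C, D, I, J, L, M, V, X}. That leaves K, U unreachable — 2 in total.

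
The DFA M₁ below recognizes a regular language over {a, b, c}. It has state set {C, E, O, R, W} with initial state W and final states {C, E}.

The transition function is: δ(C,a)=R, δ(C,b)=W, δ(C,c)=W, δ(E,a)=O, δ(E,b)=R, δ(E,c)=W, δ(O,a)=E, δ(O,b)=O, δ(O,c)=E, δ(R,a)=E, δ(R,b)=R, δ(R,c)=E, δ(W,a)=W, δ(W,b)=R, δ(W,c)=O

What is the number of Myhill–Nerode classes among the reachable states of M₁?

3

States {C} cannot be reached from the start state, so discard them.
Initial partition by acceptance: {E} | {O,R,W}.
Refine {O,R,W} on symbol a: members go to different blocks, giving {O,R} and {W}.
The partition is now stable with 3 blocks: {E} | {O,R} | {W}.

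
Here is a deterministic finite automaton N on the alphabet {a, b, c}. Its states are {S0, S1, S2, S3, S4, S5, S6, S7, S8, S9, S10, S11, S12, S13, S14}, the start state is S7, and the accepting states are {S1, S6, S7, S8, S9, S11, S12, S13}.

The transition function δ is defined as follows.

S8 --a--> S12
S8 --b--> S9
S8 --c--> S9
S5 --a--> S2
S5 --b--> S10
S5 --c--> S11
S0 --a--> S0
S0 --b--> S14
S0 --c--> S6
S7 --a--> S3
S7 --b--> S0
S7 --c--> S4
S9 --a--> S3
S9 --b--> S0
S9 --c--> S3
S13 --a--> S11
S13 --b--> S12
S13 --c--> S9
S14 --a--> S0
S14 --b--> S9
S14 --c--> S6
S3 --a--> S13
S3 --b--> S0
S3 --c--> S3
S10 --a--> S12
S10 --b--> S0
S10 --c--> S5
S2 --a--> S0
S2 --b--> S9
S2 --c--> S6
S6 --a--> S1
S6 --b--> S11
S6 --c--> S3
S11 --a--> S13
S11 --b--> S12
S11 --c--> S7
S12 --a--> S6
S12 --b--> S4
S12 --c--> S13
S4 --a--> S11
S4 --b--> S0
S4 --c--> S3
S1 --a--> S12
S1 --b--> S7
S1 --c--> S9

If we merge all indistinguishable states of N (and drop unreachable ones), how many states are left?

8

States {S2,S5,S8,S10} cannot be reached from the start state, so discard them.
Start with accepting vs non-accepting: {S1,S6,S7,S9,S11,S12,S13} | {S0,S3,S4,S14}.
On input a, block {S1,S6,S7,S9,S11,S12,S13} splits into {S1,S6,S11,S12,S13} and {S7,S9}.
On input b, block {S1,S6,S11,S12,S13} splits into {S6,S11,S13} and {S1} and {S12}.
Split {S6,S11,S13} by δ(·,a) → {S11,S13} and {S6}.
Split {S0,S3,S4,S14} by δ(·,a) → {S0,S14} and {S3,S4}.
On input b, block {S0,S14} splits into {S0} and {S14}.
Stable partition: {S11,S13} | {S0} | {S7,S9} | {S1} | {S12} | {S6} | {S3,S4} | {S14} — 8 equivalence classes.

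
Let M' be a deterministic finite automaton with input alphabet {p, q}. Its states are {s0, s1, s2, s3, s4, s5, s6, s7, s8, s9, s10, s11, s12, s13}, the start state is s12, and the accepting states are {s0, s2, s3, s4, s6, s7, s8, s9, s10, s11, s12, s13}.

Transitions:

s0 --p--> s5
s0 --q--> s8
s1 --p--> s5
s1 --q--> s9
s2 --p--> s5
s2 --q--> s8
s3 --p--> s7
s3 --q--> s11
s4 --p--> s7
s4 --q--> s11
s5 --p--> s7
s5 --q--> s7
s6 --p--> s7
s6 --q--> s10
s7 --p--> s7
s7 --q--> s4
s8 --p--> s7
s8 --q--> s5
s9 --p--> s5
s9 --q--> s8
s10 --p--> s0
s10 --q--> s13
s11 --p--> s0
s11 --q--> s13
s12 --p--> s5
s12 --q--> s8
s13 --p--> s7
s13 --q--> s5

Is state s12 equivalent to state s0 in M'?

Yes

First remove the unreachable states {s1,s2,s3,s6,s9,s10}; 8 states remain.
Initial partition by acceptance: {s0,s4,s7,s8,s11,s12,s13} | {s5}.
Split {s0,s4,s7,s8,s11,s12,s13} by δ(·,p) → {s4,s7,s8,s11,s13} and {s0,s12}.
On input p, block {s4,s7,s8,s11,s13} splits into {s4,s7,s8,s13} and {s11}.
On input q, block {s4,s7,s8,s13} splits into {s8,s13} and {s4} and {s7}.
The partition is now stable with 6 blocks: {s8,s13} | {s5} | {s0,s12} | {s11} | {s4} | {s7}.
s12 and s0 lie in the same block of the stable partition, so they are equivalent — no string distinguishes them.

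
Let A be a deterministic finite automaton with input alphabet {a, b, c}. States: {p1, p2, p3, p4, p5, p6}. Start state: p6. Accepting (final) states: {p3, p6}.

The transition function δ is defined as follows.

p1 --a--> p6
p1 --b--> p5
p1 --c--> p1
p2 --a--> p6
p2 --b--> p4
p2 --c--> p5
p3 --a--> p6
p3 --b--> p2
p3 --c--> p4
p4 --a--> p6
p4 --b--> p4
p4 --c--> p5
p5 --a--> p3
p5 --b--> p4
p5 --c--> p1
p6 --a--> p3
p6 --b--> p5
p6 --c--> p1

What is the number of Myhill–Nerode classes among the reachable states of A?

2

Every state is reachable, so we keep all 6.
Start with accepting vs non-accepting: {p3,p6} | {p1,p2,p4,p5}.
Stable partition: {p3,p6} | {p1,p2,p4,p5} — 2 equivalence classes.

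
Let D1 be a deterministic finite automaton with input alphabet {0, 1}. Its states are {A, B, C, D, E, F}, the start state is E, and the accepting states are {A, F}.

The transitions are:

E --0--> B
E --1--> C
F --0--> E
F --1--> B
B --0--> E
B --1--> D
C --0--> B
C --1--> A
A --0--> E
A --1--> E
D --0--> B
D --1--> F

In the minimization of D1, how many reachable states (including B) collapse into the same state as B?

All states are reachable from the start state.
P0 = {A,F} | {B,C,D,E}.
Split {B,C,D,E} by δ(·,1) → {B,E} and {C,D}.
Stable partition: {A,F} | {B,E} | {C,D} — 3 equivalence classes.
State B belongs to the block {B,E}, which has 2 states.

2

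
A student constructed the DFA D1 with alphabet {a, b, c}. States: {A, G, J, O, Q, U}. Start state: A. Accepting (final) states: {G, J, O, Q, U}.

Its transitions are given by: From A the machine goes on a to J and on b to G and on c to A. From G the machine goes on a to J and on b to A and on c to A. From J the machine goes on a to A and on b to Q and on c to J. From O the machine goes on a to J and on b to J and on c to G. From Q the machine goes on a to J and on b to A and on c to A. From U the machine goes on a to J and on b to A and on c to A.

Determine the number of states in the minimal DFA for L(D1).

3

Reachable states from the start: {A,G,J,Q}. Unreachable: {O,U} — drop them.
P0 = {G,J,Q} | {A}.
Split {G,J,Q} by δ(·,a) → {G,Q} and {J}.
Stable partition: {G,Q} | {A} | {J} — 3 equivalence classes.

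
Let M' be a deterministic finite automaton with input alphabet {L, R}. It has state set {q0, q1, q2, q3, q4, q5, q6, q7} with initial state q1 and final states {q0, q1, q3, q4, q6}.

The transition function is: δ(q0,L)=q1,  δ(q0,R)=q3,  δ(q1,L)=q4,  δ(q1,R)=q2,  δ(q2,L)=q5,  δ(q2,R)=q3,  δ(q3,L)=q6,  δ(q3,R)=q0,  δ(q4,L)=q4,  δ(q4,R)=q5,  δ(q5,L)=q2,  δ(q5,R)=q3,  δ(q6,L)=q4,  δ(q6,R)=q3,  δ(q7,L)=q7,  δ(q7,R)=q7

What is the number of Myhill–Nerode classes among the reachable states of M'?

States {q7} cannot be reached from the start state, so discard them.
P0 = {q0,q1,q3,q4,q6} | {q2,q5}.
On input R, block {q0,q1,q3,q4,q6} splits into {q0,q3,q6} and {q1,q4}.
Split {q0,q3,q6} by δ(·,L) → {q0,q6} and {q3}.
Stable partition: {q0,q6} | {q2,q5} | {q1,q4} | {q3} — 4 equivalence classes.

4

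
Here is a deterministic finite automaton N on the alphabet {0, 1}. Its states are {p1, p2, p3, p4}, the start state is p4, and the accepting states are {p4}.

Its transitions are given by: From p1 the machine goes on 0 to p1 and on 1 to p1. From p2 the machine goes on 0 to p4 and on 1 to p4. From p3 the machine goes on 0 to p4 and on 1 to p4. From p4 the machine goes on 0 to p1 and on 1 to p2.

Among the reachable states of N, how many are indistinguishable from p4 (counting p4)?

1

First remove the unreachable states {p3}; 3 states remain.
Start with accepting vs non-accepting: {p4} | {p1,p2}.
Refine {p1,p2} on symbol 0: members go to different blocks, giving {p1} and {p2}.
Stable partition: {p4} | {p1} | {p2} — 3 equivalence classes.
The equivalence class containing p4 is {p4}, of size 1.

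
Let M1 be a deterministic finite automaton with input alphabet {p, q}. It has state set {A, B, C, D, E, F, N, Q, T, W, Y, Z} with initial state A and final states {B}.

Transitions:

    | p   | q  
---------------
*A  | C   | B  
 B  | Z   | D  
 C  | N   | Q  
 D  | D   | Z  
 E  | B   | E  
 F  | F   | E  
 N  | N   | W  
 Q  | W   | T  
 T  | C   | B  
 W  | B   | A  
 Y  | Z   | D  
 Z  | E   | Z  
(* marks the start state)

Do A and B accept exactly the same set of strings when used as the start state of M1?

No

States {F,Y} cannot be reached from the start state, so discard them.
P0 = {B} | {A,C,D,E,N,Q,T,W,Z}.
On input p, block {A,C,D,E,N,Q,T,W,Z} splits into {A,C,D,N,Q,T,Z} and {E,W}.
Split {A,C,D,N,Q,T,Z} by δ(·,p) → {A,C,D,N,T} and {Q,Z}.
On input q, block {A,C,D,N,T} splits into {A,T} and {C,D} and {N}.
On input q, block {E,W} splits into {E} and {W}.
On input p, block {Q,Z} splits into {Q} and {Z}.
On input p, block {C,D} splits into {D} and {C}.
No further refinement is possible. Final partition (9 blocks): {B} | {A,T} | {E} | {Q} | {D} | {N} | {W} | {Z} | {C}.
A and B end up in different blocks, so they are distinguishable. For instance, the string 'ε' is accepted from only B.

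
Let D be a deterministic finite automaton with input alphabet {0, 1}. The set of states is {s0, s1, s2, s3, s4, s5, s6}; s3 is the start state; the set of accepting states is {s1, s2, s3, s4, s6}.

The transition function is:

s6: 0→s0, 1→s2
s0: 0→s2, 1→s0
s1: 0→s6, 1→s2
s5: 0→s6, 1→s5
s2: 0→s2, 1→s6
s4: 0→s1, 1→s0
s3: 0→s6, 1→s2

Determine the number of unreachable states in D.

3

BFS from s3 reaches {s0, s2, s3, s6}; the 3 state(s) s1, s4, s5 are never visited.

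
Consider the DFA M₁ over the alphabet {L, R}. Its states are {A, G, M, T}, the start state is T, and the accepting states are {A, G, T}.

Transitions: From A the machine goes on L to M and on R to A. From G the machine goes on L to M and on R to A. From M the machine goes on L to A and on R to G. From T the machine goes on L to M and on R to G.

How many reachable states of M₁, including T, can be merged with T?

Start with accepting vs non-accepting: {A,G,T} | {M}.
Stable partition: {A,G,T} | {M} — 2 equivalence classes.
State T belongs to the block {A,G,T}, which has 3 states.

3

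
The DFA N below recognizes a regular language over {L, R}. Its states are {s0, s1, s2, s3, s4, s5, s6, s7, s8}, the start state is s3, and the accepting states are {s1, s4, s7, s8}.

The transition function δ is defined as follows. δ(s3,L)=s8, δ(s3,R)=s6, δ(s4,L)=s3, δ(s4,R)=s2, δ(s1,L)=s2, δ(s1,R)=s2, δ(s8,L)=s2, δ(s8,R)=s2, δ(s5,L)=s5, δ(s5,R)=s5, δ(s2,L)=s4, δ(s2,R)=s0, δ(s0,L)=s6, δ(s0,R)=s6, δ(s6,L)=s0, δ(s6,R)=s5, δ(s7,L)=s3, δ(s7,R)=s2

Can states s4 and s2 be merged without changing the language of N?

No

Reachable states from the start: {s0,s2,s3,s4,s5,s6,s8}. Unreachable: {s1,s7} — drop them.
P0 = {s4,s8} | {s0,s2,s3,s5,s6}.
Refine {s0,s2,s3,s5,s6} on symbol L: members go to different blocks, giving {s0,s5,s6} and {s2,s3}.
No further refinement is possible. Final partition (3 blocks): {s4,s8} | {s0,s5,s6} | {s2,s3}.
s4 and s2 end up in different blocks, so they are distinguishable. For instance, the string 'ε' is accepted from only s4.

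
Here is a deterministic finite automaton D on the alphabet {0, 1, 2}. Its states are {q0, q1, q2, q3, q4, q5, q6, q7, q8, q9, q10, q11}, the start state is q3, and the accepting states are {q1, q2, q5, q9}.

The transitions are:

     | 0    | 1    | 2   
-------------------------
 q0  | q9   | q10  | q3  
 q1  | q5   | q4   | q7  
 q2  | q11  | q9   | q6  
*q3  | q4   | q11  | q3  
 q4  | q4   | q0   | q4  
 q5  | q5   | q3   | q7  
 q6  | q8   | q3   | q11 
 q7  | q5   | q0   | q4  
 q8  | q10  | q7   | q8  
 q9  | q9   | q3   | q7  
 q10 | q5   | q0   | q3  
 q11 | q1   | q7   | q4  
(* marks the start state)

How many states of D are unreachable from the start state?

3

No path from q3 leads to q2, q6, q8; the other 9 states are all reachable.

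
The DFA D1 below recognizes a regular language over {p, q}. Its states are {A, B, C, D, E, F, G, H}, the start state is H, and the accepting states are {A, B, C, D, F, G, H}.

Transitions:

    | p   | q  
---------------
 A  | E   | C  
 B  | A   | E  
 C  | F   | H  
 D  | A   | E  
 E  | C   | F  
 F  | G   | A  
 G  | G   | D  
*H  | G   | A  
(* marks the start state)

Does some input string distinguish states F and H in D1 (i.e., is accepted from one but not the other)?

States {B} cannot be reached from the start state, so discard them.
P0 = {A,C,D,F,G,H} | {E}.
Refine {A,C,D,F,G,H} on symbol p: members go to different blocks, giving {C,D,F,G,H} and {A}.
Split {C,D,F,G,H} by δ(·,p) → {C,F,G,H} and {D}.
Refine {C,F,G,H} on symbol q: members go to different blocks, giving {F,H} and {C} and {G}.
Stable partition: {F,H} | {E} | {A} | {D} | {C} | {G} — 6 equivalence classes.
F and H lie in the same block of the stable partition, so they are equivalent — no string distinguishes them.

No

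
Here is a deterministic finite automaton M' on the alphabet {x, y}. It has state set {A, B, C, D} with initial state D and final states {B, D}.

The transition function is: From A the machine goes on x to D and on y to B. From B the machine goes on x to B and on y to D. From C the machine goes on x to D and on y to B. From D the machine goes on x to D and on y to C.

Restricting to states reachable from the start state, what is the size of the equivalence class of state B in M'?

1

First remove the unreachable states {A}; 3 states remain.
P0 = {B,D} | {C}.
Refine {B,D} on symbol y: members go to different blocks, giving {B} and {D}.
The partition is now stable with 3 blocks: {B} | {C} | {D}.
State B belongs to the block {B}, which has 1 states.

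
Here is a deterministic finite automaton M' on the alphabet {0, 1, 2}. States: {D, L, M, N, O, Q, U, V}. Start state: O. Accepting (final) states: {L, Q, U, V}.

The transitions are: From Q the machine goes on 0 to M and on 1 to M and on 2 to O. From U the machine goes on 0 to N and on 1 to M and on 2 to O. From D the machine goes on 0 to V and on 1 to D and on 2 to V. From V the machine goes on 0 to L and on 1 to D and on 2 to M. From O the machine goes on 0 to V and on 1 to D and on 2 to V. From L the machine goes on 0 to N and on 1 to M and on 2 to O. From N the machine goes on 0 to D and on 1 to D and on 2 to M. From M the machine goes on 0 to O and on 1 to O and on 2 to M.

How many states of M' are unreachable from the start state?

2

BFS from O reaches {D, L, M, N, O, V}; the 2 state(s) Q, U are never visited.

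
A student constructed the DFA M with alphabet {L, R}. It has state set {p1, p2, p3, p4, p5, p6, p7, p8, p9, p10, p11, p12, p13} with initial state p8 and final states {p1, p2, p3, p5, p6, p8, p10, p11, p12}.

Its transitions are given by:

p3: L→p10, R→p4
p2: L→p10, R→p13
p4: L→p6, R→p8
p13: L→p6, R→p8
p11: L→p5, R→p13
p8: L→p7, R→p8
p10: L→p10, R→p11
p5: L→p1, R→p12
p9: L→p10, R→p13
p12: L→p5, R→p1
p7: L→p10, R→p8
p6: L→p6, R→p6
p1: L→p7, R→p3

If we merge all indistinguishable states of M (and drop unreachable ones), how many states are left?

10

Reachable states from the start: {p1,p3,p4,p5,p6,p7,p8,p10,p11,p12,p13}. Unreachable: {p2,p9} — drop them.
Start with accepting vs non-accepting: {p1,p3,p5,p6,p8,p10,p11,p12} | {p4,p7,p13}.
Split {p1,p3,p5,p6,p8,p10,p11,p12} by δ(·,L) → {p3,p5,p6,p10,p11,p12} and {p1,p8}.
Split {p3,p5,p6,p10,p11,p12} by δ(·,L) → {p3,p6,p10,p11,p12} and {p5}.
On input L, block {p3,p6,p10,p11,p12} splits into {p3,p6,p10} and {p11,p12}.
Split {p3,p6,p10} by δ(·,R) → {p3} and {p6} and {p10}.
Refine {p4,p7,p13} on symbol L: members go to different blocks, giving {p4,p13} and {p7}.
Split {p1,p8} by δ(·,R) → {p1} and {p8}.
Refine {p11,p12} on symbol R: members go to different blocks, giving {p11} and {p12}.
No further refinement is possible. Final partition (10 blocks): {p3} | {p4,p13} | {p1} | {p5} | {p11} | {p6} | {p10} | {p7} | {p8} | {p12}.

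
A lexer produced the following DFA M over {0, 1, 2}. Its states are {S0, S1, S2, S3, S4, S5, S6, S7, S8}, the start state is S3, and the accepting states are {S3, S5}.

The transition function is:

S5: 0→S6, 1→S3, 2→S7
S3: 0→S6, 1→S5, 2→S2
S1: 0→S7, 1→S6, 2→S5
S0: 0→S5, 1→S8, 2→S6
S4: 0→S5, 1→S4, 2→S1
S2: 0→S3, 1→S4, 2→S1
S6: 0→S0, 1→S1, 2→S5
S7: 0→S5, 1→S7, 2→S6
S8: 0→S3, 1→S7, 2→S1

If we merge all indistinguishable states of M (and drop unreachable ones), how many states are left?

All states are reachable from the start state.
Start with accepting vs non-accepting: {S3,S5} | {S0,S1,S2,S4,S6,S7,S8}.
Split {S0,S1,S2,S4,S6,S7,S8} by δ(·,0) → {S0,S2,S4,S7,S8} and {S1,S6}.
Stable partition: {S3,S5} | {S0,S2,S4,S7,S8} | {S1,S6} — 3 equivalence classes.

3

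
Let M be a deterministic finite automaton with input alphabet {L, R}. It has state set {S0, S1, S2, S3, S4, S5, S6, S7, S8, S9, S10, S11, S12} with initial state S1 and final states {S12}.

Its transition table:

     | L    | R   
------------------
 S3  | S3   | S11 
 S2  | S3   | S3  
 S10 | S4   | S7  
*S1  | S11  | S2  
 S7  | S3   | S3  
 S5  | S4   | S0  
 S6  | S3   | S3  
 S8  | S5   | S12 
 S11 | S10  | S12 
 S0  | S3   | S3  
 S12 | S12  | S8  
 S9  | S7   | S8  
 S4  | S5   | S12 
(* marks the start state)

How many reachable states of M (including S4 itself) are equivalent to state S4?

Reachable states from the start: {S0,S1,S2,S3,S4,S5,S7,S8,S10,S11,S12}. Unreachable: {S6,S9} — drop them.
Start with accepting vs non-accepting: {S12} | {S0,S1,S2,S3,S4,S5,S7,S8,S10,S11}.
Refine {S0,S1,S2,S3,S4,S5,S7,S8,S10,S11} on symbol R: members go to different blocks, giving {S0,S1,S2,S3,S5,S7,S10} and {S4,S8,S11}.
Split {S0,S1,S2,S3,S5,S7,S10} by δ(·,L) → {S0,S2,S3,S7} and {S1,S5,S10}.
On input R, block {S0,S2,S3,S7} splits into {S0,S2,S7} and {S3}.
No further refinement is possible. Final partition (5 blocks): {S12} | {S0,S2,S7} | {S4,S8,S11} | {S1,S5,S10} | {S3}.
The equivalence class containing S4 is {S4,S8,S11}, of size 3.

3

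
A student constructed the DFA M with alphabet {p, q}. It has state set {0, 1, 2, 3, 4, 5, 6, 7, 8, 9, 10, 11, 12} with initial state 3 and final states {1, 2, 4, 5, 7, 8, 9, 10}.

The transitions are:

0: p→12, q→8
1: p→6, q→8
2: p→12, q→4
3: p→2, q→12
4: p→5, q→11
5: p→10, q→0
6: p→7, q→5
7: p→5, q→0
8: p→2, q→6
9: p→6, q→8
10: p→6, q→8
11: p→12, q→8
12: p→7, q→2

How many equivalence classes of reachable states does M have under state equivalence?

States {1,9} cannot be reached from the start state, so discard them.
Initial partition by acceptance: {2,4,5,7,8,10} | {0,3,6,11,12}.
On input p, block {2,4,5,7,8,10} splits into {4,5,7,8} and {2,10}.
Refine {4,5,7,8} on symbol p: members go to different blocks, giving {4,7} and {5,8}.
Split {0,3,6,11,12} by δ(·,p) → {0,11} and {6,12} and {3}.
On input q, block {2,10} splits into {2} and {10}.
On input p, block {5,8} splits into {5} and {8}.
Refine {6,12} on symbol q: members go to different blocks, giving {6} and {12}.
Stable partition: {4,7} | {0,11} | {2} | {5} | {6} | {3} | {10} | {8} | {12} — 9 equivalence classes.

9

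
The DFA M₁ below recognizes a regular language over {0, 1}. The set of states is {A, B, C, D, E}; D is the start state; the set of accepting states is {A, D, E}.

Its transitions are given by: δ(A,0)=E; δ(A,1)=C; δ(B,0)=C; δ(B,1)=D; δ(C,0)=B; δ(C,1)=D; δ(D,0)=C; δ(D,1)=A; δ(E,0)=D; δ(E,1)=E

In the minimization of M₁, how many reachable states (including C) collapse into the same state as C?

2

All states are reachable from the start state.
Start with accepting vs non-accepting: {A,D,E} | {B,C}.
Split {A,D,E} by δ(·,0) → {A,E} and {D}.
On input 0, block {A,E} splits into {A} and {E}.
No further refinement is possible. Final partition (4 blocks): {A} | {B,C} | {D} | {E}.
The equivalence class containing C is {B,C}, of size 2.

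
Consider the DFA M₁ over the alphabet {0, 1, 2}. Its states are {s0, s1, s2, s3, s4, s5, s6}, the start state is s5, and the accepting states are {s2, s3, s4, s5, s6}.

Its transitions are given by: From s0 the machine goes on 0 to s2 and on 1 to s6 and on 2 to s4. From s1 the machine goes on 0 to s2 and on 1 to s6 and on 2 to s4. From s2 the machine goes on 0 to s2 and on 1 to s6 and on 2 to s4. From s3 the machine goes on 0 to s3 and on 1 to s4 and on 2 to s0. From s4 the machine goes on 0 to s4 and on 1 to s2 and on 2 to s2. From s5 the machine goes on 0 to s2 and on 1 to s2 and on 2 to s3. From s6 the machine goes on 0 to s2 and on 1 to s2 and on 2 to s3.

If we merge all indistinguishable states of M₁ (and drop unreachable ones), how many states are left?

States {s1} cannot be reached from the start state, so discard them.
P0 = {s2,s3,s4,s5,s6} | {s0}.
Split {s2,s3,s4,s5,s6} by δ(·,2) → {s2,s4,s5,s6} and {s3}.
Split {s2,s4,s5,s6} by δ(·,2) → {s2,s4} and {s5,s6}.
Split {s2,s4} by δ(·,1) → {s2} and {s4}.
No further refinement is possible. Final partition (5 blocks): {s2} | {s0} | {s3} | {s5,s6} | {s4}.

5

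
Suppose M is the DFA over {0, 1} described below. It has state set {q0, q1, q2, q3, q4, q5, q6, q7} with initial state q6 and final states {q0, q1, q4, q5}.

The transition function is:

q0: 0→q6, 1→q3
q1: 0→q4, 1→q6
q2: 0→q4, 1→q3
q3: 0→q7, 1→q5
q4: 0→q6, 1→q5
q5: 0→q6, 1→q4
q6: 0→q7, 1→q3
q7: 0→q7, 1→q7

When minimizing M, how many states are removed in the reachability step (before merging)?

3

Starting at q6 and following transitions, the reachable set is {q3, q4, q5, q6, q7}. That leaves q0, q1, q2 unreachable — 3 in total.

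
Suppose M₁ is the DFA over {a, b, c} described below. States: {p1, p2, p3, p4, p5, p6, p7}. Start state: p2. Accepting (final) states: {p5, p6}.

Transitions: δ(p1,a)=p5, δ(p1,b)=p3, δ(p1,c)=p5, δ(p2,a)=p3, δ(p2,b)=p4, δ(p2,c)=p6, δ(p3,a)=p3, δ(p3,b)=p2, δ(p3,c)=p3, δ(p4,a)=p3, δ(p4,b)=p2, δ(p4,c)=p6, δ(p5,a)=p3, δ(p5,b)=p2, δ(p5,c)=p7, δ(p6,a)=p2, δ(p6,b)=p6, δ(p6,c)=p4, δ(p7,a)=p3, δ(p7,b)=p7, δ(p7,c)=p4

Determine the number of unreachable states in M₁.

No path from p2 leads to p1, p5, p7; the other 4 states are all reachable.

3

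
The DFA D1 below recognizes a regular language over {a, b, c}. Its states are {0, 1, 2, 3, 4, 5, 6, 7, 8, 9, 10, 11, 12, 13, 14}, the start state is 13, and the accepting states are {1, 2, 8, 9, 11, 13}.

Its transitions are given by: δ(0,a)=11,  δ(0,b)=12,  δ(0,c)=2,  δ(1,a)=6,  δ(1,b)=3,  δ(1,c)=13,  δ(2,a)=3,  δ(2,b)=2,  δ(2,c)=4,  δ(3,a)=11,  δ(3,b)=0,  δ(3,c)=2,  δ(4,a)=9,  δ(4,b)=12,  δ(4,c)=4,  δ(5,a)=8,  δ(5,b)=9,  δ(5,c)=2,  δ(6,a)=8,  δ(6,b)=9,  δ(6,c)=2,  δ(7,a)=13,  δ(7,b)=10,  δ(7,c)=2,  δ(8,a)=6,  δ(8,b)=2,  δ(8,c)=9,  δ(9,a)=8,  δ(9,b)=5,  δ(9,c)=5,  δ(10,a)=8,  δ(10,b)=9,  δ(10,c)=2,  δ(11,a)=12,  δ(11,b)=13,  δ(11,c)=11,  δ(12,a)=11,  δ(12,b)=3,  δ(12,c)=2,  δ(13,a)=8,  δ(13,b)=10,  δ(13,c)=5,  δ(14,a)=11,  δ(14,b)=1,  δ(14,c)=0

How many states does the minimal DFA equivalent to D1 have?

7

First remove the unreachable states {1,7,14}; 12 states remain.
Start with accepting vs non-accepting: {2,8,9,11,13} | {0,3,4,5,6,10,12}.
Refine {2,8,9,11,13} on symbol a: members go to different blocks, giving {2,8,11} and {9,13}.
Refine {2,8,11} on symbol b: members go to different blocks, giving {2,8} and {11}.
Refine {2,8} on symbol c: members go to different blocks, giving {2} and {8}.
On input a, block {0,3,4,5,6,10,12} splits into {0,3,12} and {5,6,10} and {4}.
No further refinement is possible. Final partition (7 blocks): {2} | {0,3,12} | {9,13} | {11} | {8} | {5,6,10} | {4}.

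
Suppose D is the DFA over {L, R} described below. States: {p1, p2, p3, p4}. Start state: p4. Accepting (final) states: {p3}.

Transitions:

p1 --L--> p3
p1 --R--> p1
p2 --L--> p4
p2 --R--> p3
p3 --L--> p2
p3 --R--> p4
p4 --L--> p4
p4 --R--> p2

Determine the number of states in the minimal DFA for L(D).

3

First remove the unreachable states {p1}; 3 states remain.
Initial partition by acceptance: {p3} | {p2,p4}.
Refine {p2,p4} on symbol R: members go to different blocks, giving {p2} and {p4}.
The partition is now stable with 3 blocks: {p3} | {p2} | {p4}.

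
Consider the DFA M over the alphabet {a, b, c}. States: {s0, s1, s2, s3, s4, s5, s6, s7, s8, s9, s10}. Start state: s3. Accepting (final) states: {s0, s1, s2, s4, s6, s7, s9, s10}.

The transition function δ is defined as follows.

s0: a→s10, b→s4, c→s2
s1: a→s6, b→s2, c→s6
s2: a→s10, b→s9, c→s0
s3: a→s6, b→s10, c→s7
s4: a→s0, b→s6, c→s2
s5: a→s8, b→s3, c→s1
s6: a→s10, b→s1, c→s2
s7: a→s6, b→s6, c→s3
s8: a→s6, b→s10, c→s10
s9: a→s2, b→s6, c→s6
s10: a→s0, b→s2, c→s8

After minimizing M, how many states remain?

Reachable states from the start: {s0,s1,s2,s3,s4,s6,s7,s8,s9,s10}. Unreachable: {s5} — drop them.
P0 = {s0,s1,s2,s4,s6,s7,s9,s10} | {s3,s8}.
Refine {s0,s1,s2,s4,s6,s7,s9,s10} on symbol c: members go to different blocks, giving {s0,s1,s2,s4,s6,s9} and {s7,s10}.
On input a, block {s0,s1,s2,s4,s6,s9} splits into {s0,s2,s6} and {s1,s4,s9}.
No further refinement is possible. Final partition (4 blocks): {s0,s2,s6} | {s3,s8} | {s7,s10} | {s1,s4,s9}.

4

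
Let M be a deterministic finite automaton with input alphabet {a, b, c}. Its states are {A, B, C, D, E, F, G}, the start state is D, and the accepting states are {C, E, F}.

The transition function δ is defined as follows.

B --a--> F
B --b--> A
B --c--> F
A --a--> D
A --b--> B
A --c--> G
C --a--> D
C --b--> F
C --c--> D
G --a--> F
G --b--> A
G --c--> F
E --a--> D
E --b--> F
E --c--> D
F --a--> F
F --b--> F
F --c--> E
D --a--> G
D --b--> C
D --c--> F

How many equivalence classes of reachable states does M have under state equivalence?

All states are reachable from the start state.
Start with accepting vs non-accepting: {C,E,F} | {A,B,D,G}.
Refine {C,E,F} on symbol a: members go to different blocks, giving {C,E} and {F}.
Split {A,B,D,G} by δ(·,a) → {A,D} and {B,G}.
Refine {A,D} on symbol a: members go to different blocks, giving {A} and {D}.
Stable partition: {C,E} | {A} | {F} | {B,G} | {D} — 5 equivalence classes.

5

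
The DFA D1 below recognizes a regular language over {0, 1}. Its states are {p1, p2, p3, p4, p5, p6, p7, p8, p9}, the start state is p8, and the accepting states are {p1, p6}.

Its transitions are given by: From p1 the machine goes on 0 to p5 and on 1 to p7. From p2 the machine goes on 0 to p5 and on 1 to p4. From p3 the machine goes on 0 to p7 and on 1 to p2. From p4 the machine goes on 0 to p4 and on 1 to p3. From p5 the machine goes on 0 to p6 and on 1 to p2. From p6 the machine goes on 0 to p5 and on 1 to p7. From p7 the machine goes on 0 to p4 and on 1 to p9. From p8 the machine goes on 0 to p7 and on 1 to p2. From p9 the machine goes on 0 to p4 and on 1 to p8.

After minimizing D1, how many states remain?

Reachable states from the start: {p2,p3,p4,p5,p6,p7,p8,p9}. Unreachable: {p1} — drop them.
Initial partition by acceptance: {p6} | {p2,p3,p4,p5,p7,p8,p9}.
Refine {p2,p3,p4,p5,p7,p8,p9} on symbol 0: members go to different blocks, giving {p2,p3,p4,p7,p8,p9} and {p5}.
On input 0, block {p2,p3,p4,p7,p8,p9} splits into {p3,p4,p7,p8,p9} and {p2}.
On input 1, block {p3,p4,p7,p8,p9} splits into {p4,p7,p9} and {p3,p8}.
On input 1, block {p4,p7,p9} splits into {p4,p9} and {p7}.
The partition is now stable with 6 blocks: {p6} | {p4,p9} | {p5} | {p2} | {p3,p8} | {p7}.

6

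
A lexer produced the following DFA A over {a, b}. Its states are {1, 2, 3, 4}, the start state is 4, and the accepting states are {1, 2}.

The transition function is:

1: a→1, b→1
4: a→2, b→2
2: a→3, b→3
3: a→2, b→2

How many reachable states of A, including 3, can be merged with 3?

2

First remove the unreachable states {1}; 3 states remain.
P0 = {2} | {3,4}.
Stable partition: {2} | {3,4} — 2 equivalence classes.
State 3 belongs to the block {3,4}, which has 2 states.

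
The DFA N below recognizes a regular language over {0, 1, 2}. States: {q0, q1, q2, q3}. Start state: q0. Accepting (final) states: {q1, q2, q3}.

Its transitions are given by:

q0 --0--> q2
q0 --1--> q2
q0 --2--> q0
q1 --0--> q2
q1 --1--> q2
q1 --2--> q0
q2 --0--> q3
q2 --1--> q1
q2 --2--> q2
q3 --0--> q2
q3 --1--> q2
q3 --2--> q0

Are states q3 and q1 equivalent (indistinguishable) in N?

Yes

All states are reachable from the start state.
Initial partition by acceptance: {q1,q2,q3} | {q0}.
Refine {q1,q2,q3} on symbol 2: members go to different blocks, giving {q1,q3} and {q2}.
No further refinement is possible. Final partition (3 blocks): {q1,q3} | {q0} | {q2}.
q3 and q1 lie in the same block of the stable partition, so they are equivalent — no string distinguishes them.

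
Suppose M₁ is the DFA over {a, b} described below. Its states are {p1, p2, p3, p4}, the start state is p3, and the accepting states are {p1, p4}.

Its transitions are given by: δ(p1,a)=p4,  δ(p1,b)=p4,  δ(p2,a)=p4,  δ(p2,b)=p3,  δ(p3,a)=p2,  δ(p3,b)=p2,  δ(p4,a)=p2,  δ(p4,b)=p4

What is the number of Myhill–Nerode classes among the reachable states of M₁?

Reachable states from the start: {p2,p3,p4}. Unreachable: {p1} — drop them.
P0 = {p4} | {p2,p3}.
Refine {p2,p3} on symbol a: members go to different blocks, giving {p2} and {p3}.
No further refinement is possible. Final partition (3 blocks): {p4} | {p2} | {p3}.

3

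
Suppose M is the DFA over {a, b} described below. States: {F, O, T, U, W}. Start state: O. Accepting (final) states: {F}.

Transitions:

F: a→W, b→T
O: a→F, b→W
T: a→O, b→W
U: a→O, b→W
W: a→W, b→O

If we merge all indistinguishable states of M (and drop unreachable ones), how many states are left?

4

States {U} cannot be reached from the start state, so discard them.
Start with accepting vs non-accepting: {F} | {O,T,W}.
Split {O,T,W} by δ(·,a) → {T,W} and {O}.
On input a, block {T,W} splits into {T} and {W}.
Stable partition: {F} | {T} | {O} | {W} — 4 equivalence classes.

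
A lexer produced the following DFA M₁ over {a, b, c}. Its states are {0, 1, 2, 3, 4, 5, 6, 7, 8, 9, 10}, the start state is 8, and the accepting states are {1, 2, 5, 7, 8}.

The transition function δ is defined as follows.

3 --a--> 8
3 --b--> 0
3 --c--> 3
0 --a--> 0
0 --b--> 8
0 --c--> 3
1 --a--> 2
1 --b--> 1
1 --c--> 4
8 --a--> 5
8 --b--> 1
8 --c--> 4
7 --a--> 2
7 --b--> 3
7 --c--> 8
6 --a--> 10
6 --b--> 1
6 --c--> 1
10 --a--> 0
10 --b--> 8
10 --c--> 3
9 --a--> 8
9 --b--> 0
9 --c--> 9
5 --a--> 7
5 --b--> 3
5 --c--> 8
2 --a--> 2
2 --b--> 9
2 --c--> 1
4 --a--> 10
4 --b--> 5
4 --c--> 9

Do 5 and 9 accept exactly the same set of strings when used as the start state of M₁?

Reachable states from the start: {0,1,2,3,4,5,7,8,9,10}. Unreachable: {6} — drop them.
Start with accepting vs non-accepting: {1,2,5,7,8} | {0,3,4,9,10}.
Split {1,2,5,7,8} by δ(·,b) → {2,5,7} and {1,8}.
Refine {0,3,4,9,10} on symbol a: members go to different blocks, giving {0,4,10} and {3,9}.
On input b, block {0,4,10} splits into {0,10} and {4}.
Stable partition: {2,5,7} | {0,10} | {1,8} | {3,9} | {4} — 5 equivalence classes.
5 and 9 end up in different blocks, so they are distinguishable. For instance, the string 'ε' is accepted from only 5.

No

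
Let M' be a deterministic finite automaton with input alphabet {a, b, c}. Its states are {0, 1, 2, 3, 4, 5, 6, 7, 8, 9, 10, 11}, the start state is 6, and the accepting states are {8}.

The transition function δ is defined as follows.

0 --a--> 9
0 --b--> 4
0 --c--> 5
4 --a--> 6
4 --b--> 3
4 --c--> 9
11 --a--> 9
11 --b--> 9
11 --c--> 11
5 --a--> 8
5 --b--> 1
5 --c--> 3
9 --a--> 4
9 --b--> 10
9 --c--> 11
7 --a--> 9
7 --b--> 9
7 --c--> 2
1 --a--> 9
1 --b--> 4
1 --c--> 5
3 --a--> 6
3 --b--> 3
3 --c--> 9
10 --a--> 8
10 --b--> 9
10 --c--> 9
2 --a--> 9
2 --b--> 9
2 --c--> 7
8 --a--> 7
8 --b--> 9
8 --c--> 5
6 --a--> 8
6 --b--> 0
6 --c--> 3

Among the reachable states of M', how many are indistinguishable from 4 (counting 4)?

All states are reachable from the start state.
Initial partition by acceptance: {8} | {0,1,2,3,4,5,6,7,9,10,11}.
Refine {0,1,2,3,4,5,6,7,9,10,11} on symbol a: members go to different blocks, giving {0,1,2,3,4,7,9,11} and {5,6,10}.
Refine {0,1,2,3,4,7,9,11} on symbol a: members go to different blocks, giving {0,1,2,7,9,11} and {3,4}.
On input a, block {0,1,2,7,9,11} splits into {0,1,2,7,11} and {9}.
Split {0,1,2,7,11} by δ(·,b) → {2,7,11} and {0,1}.
Split {5,6,10} by δ(·,b) → {5,6} and {10}.
The partition is now stable with 7 blocks: {8} | {2,7,11} | {5,6} | {3,4} | {9} | {0,1} | {10}.
State 4 belongs to the block {3,4}, which has 2 states.

2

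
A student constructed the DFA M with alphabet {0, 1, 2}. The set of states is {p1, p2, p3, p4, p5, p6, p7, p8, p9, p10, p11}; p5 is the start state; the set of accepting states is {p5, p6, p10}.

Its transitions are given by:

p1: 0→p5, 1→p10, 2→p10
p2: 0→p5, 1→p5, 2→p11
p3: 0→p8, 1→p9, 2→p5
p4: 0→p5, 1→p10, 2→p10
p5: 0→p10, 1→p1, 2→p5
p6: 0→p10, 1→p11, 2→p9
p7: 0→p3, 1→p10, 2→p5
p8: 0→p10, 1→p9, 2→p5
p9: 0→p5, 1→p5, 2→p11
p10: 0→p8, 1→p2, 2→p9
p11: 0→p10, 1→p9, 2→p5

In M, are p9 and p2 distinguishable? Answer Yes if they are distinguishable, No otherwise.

States {p3,p4,p6,p7} cannot be reached from the start state, so discard them.
Start with accepting vs non-accepting: {p5,p10} | {p1,p2,p8,p9,p11}.
Split {p5,p10} by δ(·,0) → {p5} and {p10}.
Refine {p1,p2,p8,p9,p11} on symbol 0: members go to different blocks, giving {p1,p2,p9} and {p8,p11}.
On input 1, block {p1,p2,p9} splits into {p2,p9} and {p1}.
The partition is now stable with 5 blocks: {p5} | {p2,p9} | {p10} | {p8,p11} | {p1}.
p9 and p2 lie in the same block of the stable partition, so they are equivalent — no string distinguishes them.

No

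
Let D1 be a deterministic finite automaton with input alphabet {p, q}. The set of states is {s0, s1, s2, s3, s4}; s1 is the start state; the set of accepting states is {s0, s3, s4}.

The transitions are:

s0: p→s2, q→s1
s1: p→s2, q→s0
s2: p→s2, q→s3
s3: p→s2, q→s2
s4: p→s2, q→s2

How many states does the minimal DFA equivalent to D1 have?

2

Reachable states from the start: {s0,s1,s2,s3}. Unreachable: {s4} — drop them.
P0 = {s0,s3} | {s1,s2}.
No further refinement is possible. Final partition (2 blocks): {s0,s3} | {s1,s2}.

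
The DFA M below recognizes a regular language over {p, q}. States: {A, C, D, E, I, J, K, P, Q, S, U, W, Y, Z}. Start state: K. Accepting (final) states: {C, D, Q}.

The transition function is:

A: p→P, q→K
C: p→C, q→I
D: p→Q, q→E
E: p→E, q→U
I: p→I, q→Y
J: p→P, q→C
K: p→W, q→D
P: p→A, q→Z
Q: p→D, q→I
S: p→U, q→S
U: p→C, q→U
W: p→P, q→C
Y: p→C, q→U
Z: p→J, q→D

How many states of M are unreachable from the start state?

No path from K leads to S; the other 13 states are all reachable.

1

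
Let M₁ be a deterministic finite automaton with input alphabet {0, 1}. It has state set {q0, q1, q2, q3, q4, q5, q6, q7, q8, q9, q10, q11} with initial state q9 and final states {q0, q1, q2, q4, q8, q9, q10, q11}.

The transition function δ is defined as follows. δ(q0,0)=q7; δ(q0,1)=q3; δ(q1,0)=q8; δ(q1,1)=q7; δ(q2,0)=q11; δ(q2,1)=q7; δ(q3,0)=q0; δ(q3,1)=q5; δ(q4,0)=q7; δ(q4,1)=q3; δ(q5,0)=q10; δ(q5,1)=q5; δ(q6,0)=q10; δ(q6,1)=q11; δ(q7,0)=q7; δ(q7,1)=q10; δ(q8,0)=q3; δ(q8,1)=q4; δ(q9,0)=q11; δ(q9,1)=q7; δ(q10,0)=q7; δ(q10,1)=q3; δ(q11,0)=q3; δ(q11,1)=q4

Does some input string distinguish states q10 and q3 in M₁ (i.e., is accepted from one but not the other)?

First remove the unreachable states {q1,q2,q6,q8}; 8 states remain.
Start with accepting vs non-accepting: {q0,q4,q9,q10,q11} | {q3,q5,q7}.
Split {q0,q4,q9,q10,q11} by δ(·,0) → {q0,q4,q10,q11} and {q9}.
On input 1, block {q0,q4,q10,q11} splits into {q0,q4,q10} and {q11}.
Refine {q3,q5,q7} on symbol 0: members go to different blocks, giving {q3,q5} and {q7}.
Stable partition: {q0,q4,q10} | {q3,q5} | {q9} | {q11} | {q7} — 5 equivalence classes.
q10 and q3 end up in different blocks, so they are distinguishable. For instance, the string 'ε' is accepted from only q10.

Yes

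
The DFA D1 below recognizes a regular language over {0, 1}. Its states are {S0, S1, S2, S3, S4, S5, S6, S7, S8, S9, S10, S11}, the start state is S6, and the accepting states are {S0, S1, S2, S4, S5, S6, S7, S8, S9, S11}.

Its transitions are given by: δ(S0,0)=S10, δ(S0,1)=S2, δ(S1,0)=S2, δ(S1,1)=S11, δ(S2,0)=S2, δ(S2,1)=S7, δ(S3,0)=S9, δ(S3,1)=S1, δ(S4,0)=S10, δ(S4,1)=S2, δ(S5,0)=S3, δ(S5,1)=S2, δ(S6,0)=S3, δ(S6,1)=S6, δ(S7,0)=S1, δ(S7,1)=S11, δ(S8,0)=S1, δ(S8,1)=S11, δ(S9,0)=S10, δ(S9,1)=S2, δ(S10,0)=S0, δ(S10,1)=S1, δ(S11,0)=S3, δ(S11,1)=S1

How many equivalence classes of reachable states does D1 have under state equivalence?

Reachable states from the start: {S0,S1,S2,S3,S6,S7,S9,S10,S11}. Unreachable: {S4,S5,S8} — drop them.
Start with accepting vs non-accepting: {S0,S1,S2,S6,S7,S9,S11} | {S3,S10}.
Refine {S0,S1,S2,S6,S7,S9,S11} on symbol 0: members go to different blocks, giving {S0,S6,S9,S11} and {S1,S2,S7}.
On input 1, block {S0,S6,S9,S11} splits into {S0,S9,S11} and {S6}.
On input 1, block {S1,S2,S7} splits into {S1,S7} and {S2}.
Split {S0,S9,S11} by δ(·,1) → {S0,S9} and {S11}.
Refine {S1,S7} on symbol 0: members go to different blocks, giving {S1} and {S7}.
Stable partition: {S0,S9} | {S3,S10} | {S1} | {S6} | {S2} | {S11} | {S7} — 7 equivalence classes.

7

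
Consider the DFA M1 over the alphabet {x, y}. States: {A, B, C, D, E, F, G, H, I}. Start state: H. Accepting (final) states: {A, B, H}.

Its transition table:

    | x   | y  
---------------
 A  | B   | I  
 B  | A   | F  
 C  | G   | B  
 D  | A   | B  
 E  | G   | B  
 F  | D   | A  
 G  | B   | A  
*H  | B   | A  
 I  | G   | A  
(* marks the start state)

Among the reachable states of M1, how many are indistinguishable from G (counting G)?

2

States {C,E} cannot be reached from the start state, so discard them.
Initial partition by acceptance: {A,B,H} | {D,F,G,I}.
Refine {A,B,H} on symbol y: members go to different blocks, giving {A,B} and {H}.
On input x, block {D,F,G,I} splits into {D,G} and {F,I}.
Stable partition: {A,B} | {D,G} | {H} | {F,I} — 4 equivalence classes.
The equivalence class containing G is {D,G}, of size 2.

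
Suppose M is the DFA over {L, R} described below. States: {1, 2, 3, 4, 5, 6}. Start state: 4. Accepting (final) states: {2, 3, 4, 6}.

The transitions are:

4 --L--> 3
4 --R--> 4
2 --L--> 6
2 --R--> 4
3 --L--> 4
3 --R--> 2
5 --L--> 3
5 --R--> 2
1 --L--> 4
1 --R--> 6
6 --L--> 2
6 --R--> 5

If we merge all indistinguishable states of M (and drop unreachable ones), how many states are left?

5

Reachable states from the start: {2,3,4,5,6}. Unreachable: {1} — drop them.
Initial partition by acceptance: {2,3,4,6} | {5}.
On input R, block {2,3,4,6} splits into {2,3,4} and {6}.
Split {2,3,4} by δ(·,L) → {3,4} and {2}.
Split {3,4} by δ(·,R) → {3} and {4}.
The partition is now stable with 5 blocks: {3} | {5} | {6} | {2} | {4}.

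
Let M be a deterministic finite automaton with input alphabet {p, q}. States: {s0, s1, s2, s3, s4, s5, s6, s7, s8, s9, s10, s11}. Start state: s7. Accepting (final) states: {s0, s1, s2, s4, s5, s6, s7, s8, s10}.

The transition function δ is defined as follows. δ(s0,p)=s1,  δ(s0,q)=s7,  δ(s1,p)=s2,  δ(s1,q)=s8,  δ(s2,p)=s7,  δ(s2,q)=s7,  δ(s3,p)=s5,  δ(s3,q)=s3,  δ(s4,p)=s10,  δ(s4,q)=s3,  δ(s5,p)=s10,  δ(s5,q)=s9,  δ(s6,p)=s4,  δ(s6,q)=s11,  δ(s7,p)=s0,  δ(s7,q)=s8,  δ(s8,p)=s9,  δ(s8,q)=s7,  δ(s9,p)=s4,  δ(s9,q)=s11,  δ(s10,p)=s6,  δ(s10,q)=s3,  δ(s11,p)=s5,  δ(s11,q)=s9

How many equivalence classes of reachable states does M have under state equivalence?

All states are reachable from the start state.
Start with accepting vs non-accepting: {s0,s1,s2,s4,s5,s6,s7,s8,s10} | {s3,s9,s11}.
On input p, block {s0,s1,s2,s4,s5,s6,s7,s8,s10} splits into {s0,s1,s2,s4,s5,s6,s7,s10} and {s8}.
On input q, block {s0,s1,s2,s4,s5,s6,s7,s10} splits into {s4,s5,s6,s10} and {s0,s2} and {s1,s7}.
No further refinement is possible. Final partition (5 blocks): {s4,s5,s6,s10} | {s3,s9,s11} | {s8} | {s0,s2} | {s1,s7}.

5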